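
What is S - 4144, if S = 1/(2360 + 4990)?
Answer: -30458399/7350 ≈ -4144.0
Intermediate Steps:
S = 1/7350 ≈ 0.00013605
S - 4144 = 1/7350 - 4144 = -30458399/7350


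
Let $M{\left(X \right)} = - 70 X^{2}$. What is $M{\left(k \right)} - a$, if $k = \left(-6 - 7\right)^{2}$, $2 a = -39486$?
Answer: $-1979527$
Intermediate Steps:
$a = -19743$ ($a = \frac{1}{2} \left(-39486\right) = -19743$)
$k = 169$ ($k = \left(-13\right)^{2} = 169$)
$M{\left(k \right)} - a = - 70 \cdot 169^{2} - -19743 = \left(-70\right) 28561 + 19743 = -1999270 + 19743 = -1979527$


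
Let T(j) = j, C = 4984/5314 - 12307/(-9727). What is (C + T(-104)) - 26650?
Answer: -691390532423/25844639 ≈ -26752.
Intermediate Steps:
C = 56939383/25844639 (C = 4984*(1/5314) - 12307*(-1/9727) = 2492/2657 + 12307/9727 = 56939383/25844639 ≈ 2.2031)
(C + T(-104)) - 26650 = (56939383/25844639 - 104) - 26650 = -2630903073/25844639 - 26650 = -691390532423/25844639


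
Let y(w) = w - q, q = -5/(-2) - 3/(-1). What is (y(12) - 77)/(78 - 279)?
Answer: 47/134 ≈ 0.35075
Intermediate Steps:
q = 11/2 (q = -5*(-1/2) - 3*(-1) = 5/2 + 3 = 11/2 ≈ 5.5000)
y(w) = -11/2 + w (y(w) = w - 1*11/2 = w - 11/2 = -11/2 + w)
(y(12) - 77)/(78 - 279) = ((-11/2 + 12) - 77)/(78 - 279) = (13/2 - 77)/(-201) = -141/2*(-1/201) = 47/134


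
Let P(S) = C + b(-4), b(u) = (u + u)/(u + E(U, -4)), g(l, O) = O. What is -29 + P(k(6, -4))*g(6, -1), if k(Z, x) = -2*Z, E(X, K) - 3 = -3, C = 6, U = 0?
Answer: -37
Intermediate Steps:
E(X, K) = 0 (E(X, K) = 3 - 3 = 0)
b(u) = 2 (b(u) = (u + u)/(u + 0) = (2*u)/u = 2)
P(S) = 8 (P(S) = 6 + 2 = 8)
-29 + P(k(6, -4))*g(6, -1) = -29 + 8*(-1) = -29 - 8 = -37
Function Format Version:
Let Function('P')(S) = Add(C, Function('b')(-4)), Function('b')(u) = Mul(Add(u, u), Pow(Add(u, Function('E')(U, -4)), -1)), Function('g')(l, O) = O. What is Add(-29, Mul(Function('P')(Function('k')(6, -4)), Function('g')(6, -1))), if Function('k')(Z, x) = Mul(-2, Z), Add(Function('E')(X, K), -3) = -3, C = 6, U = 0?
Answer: -37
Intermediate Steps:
Function('E')(X, K) = 0 (Function('E')(X, K) = Add(3, -3) = 0)
Function('b')(u) = 2 (Function('b')(u) = Mul(Add(u, u), Pow(Add(u, 0), -1)) = Mul(Mul(2, u), Pow(u, -1)) = 2)
Function('P')(S) = 8 (Function('P')(S) = Add(6, 2) = 8)
Add(-29, Mul(Function('P')(Function('k')(6, -4)), Function('g')(6, -1))) = Add(-29, Mul(8, -1)) = Add(-29, -8) = -37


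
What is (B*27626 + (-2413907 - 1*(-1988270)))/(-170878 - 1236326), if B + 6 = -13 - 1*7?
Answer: 1143913/1407204 ≈ 0.81290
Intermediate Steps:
B = -26 (B = -6 + (-13 - 1*7) = -6 + (-13 - 7) = -6 - 20 = -26)
(B*27626 + (-2413907 - 1*(-1988270)))/(-170878 - 1236326) = (-26*27626 + (-2413907 - 1*(-1988270)))/(-170878 - 1236326) = (-718276 + (-2413907 + 1988270))/(-1407204) = (-718276 - 425637)*(-1/1407204) = -1143913*(-1/1407204) = 1143913/1407204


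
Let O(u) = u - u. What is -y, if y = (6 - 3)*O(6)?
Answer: 0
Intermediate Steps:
O(u) = 0
y = 0 (y = (6 - 3)*0 = 3*0 = 0)
-y = -1*0 = 0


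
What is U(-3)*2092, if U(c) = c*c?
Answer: 18828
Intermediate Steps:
U(c) = c²
U(-3)*2092 = (-3)²*2092 = 9*2092 = 18828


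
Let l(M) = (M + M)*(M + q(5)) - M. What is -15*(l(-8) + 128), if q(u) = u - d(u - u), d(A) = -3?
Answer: -2040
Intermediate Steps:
q(u) = 3 + u (q(u) = u - 1*(-3) = u + 3 = 3 + u)
l(M) = -M + 2*M*(8 + M) (l(M) = (M + M)*(M + (3 + 5)) - M = (2*M)*(M + 8) - M = (2*M)*(8 + M) - M = 2*M*(8 + M) - M = -M + 2*M*(8 + M))
-15*(l(-8) + 128) = -15*(-8*(15 + 2*(-8)) + 128) = -15*(-8*(15 - 16) + 128) = -15*(-8*(-1) + 128) = -15*(8 + 128) = -15*136 = -2040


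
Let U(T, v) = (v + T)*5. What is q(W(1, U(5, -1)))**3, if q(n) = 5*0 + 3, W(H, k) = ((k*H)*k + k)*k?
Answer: 27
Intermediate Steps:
U(T, v) = 5*T + 5*v (U(T, v) = (T + v)*5 = 5*T + 5*v)
W(H, k) = k*(k + H*k**2) (W(H, k) = ((H*k)*k + k)*k = (H*k**2 + k)*k = (k + H*k**2)*k = k*(k + H*k**2))
q(n) = 3 (q(n) = 0 + 3 = 3)
q(W(1, U(5, -1)))**3 = 3**3 = 27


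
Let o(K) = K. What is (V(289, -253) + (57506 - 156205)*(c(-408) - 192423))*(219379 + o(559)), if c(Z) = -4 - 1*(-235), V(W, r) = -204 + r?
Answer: 4172038617439438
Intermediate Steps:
c(Z) = 231 (c(Z) = -4 + 235 = 231)
(V(289, -253) + (57506 - 156205)*(c(-408) - 192423))*(219379 + o(559)) = ((-204 - 253) + (57506 - 156205)*(231 - 192423))*(219379 + 559) = (-457 - 98699*(-192192))*219938 = (-457 + 18969158208)*219938 = 18969157751*219938 = 4172038617439438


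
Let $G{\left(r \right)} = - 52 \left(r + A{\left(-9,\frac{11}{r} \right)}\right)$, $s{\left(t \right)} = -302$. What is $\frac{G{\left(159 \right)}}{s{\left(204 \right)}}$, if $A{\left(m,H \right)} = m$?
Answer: $\frac{3900}{151} \approx 25.828$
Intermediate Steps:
$G{\left(r \right)} = 468 - 52 r$ ($G{\left(r \right)} = - 52 \left(r - 9\right) = - 52 \left(-9 + r\right) = 468 - 52 r$)
$\frac{G{\left(159 \right)}}{s{\left(204 \right)}} = \frac{468 - 8268}{-302} = \left(468 - 8268\right) \left(- \frac{1}{302}\right) = \left(-7800\right) \left(- \frac{1}{302}\right) = \frac{3900}{151}$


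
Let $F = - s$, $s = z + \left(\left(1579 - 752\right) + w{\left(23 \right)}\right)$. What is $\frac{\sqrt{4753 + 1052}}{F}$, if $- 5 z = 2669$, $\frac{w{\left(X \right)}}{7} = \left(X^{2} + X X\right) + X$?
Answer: $- \frac{15 \sqrt{645}}{39301} \approx -0.0096932$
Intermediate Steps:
$w{\left(X \right)} = 7 X + 14 X^{2}$ ($w{\left(X \right)} = 7 \left(\left(X^{2} + X X\right) + X\right) = 7 \left(\left(X^{2} + X^{2}\right) + X\right) = 7 \left(2 X^{2} + X\right) = 7 \left(X + 2 X^{2}\right) = 7 X + 14 X^{2}$)
$z = - \frac{2669}{5}$ ($z = \left(- \frac{1}{5}\right) 2669 = - \frac{2669}{5} \approx -533.8$)
$s = \frac{39301}{5}$ ($s = - \frac{2669}{5} + \left(\left(1579 - 752\right) + 7 \cdot 23 \left(1 + 2 \cdot 23\right)\right) = - \frac{2669}{5} + \left(827 + 7 \cdot 23 \left(1 + 46\right)\right) = - \frac{2669}{5} + \left(827 + 7 \cdot 23 \cdot 47\right) = - \frac{2669}{5} + \left(827 + 7567\right) = - \frac{2669}{5} + 8394 = \frac{39301}{5} \approx 7860.2$)
$F = - \frac{39301}{5}$ ($F = \left(-1\right) \frac{39301}{5} = - \frac{39301}{5} \approx -7860.2$)
$\frac{\sqrt{4753 + 1052}}{F} = \frac{\sqrt{4753 + 1052}}{- \frac{39301}{5}} = \sqrt{5805} \left(- \frac{5}{39301}\right) = 3 \sqrt{645} \left(- \frac{5}{39301}\right) = - \frac{15 \sqrt{645}}{39301}$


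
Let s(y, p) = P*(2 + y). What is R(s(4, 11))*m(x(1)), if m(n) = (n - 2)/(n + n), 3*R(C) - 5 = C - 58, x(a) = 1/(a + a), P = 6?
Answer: 17/2 ≈ 8.5000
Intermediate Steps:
x(a) = 1/(2*a)
s(y, p) = 12 + 6*y (s(y, p) = 6*(2 + y) = 12 + 6*y)
R(C) = -53/3 + C/3 (R(C) = 5/3 + (C - 58)/3 = 5/3 + (-58 + C)/3 = 5/3 + (-58/3 + C/3) = -53/3 + C/3)
m(n) = (-2 + n)/(2*n) (m(n) = (-2 + n)/((2*n)) = (-2 + n)*(1/(2*n)) = (-2 + n)/(2*n))
R(s(4, 11))*m(x(1)) = (-53/3 + (12 + 6*4)/3)*((-2 + (1/2)/1)/(2*(((1/2)/1)))) = (-53/3 + (12 + 24)/3)*((-2 + (1/2)*1)/(2*(((1/2)*1)))) = (-53/3 + (1/3)*36)*((-2 + 1/2)/(2*(1/2))) = (-53/3 + 12)*((1/2)*2*(-3/2)) = -17/3*(-3/2) = 17/2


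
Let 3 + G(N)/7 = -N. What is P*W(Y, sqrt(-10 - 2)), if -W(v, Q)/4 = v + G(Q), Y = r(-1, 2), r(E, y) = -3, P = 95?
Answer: 9120 + 5320*I*sqrt(3) ≈ 9120.0 + 9214.5*I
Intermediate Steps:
Y = -3
G(N) = -21 - 7*N (G(N) = -21 + 7*(-N) = -21 - 7*N)
W(v, Q) = 84 - 4*v + 28*Q (W(v, Q) = -4*(v + (-21 - 7*Q)) = -4*(-21 + v - 7*Q) = 84 - 4*v + 28*Q)
P*W(Y, sqrt(-10 - 2)) = 95*(84 - 4*(-3) + 28*sqrt(-10 - 2)) = 95*(84 + 12 + 28*sqrt(-12)) = 95*(84 + 12 + 28*(2*I*sqrt(3))) = 95*(84 + 12 + 56*I*sqrt(3)) = 95*(96 + 56*I*sqrt(3)) = 9120 + 5320*I*sqrt(3)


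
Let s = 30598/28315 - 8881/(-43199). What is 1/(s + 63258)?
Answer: 1223179685/77377473782247 ≈ 1.5808e-5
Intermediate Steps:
s = 1573268517/1223179685 (s = 30598*(1/28315) - 8881*(-1/43199) = 30598/28315 + 8881/43199 = 1573268517/1223179685 ≈ 1.2862)
1/(s + 63258) = 1/(1573268517/1223179685 + 63258) = 1/(77377473782247/1223179685) = 1223179685/77377473782247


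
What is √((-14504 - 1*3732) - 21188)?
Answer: 16*I*√154 ≈ 198.55*I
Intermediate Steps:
√((-14504 - 1*3732) - 21188) = √((-14504 - 3732) - 21188) = √(-18236 - 21188) = √(-39424) = 16*I*√154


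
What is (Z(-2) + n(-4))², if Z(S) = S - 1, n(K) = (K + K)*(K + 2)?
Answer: 169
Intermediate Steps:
n(K) = 2*K*(2 + K) (n(K) = (2*K)*(2 + K) = 2*K*(2 + K))
Z(S) = -1 + S
(Z(-2) + n(-4))² = ((-1 - 2) + 2*(-4)*(2 - 4))² = (-3 + 2*(-4)*(-2))² = (-3 + 16)² = 13² = 169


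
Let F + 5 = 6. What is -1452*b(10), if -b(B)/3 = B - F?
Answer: 39204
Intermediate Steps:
F = 1 (F = -5 + 6 = 1)
b(B) = 3 - 3*B (b(B) = -3*(B - 1*1) = -3*(B - 1) = -3*(-1 + B) = 3 - 3*B)
-1452*b(10) = -1452*(3 - 3*10) = -1452*(3 - 30) = -1452*(-27) = 39204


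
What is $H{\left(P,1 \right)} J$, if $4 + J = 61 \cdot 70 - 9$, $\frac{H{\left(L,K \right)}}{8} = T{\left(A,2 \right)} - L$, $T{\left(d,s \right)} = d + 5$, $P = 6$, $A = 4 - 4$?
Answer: $-34056$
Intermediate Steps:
$A = 0$
$T{\left(d,s \right)} = 5 + d$
$H{\left(L,K \right)} = 40 - 8 L$ ($H{\left(L,K \right)} = 8 \left(\left(5 + 0\right) - L\right) = 8 \left(5 - L\right) = 40 - 8 L$)
$J = 4257$ ($J = -4 + \left(61 \cdot 70 - 9\right) = -4 + \left(4270 - 9\right) = -4 + 4261 = 4257$)
$H{\left(P,1 \right)} J = \left(40 - 48\right) 4257 = \left(-8\right) 4257 = -34056$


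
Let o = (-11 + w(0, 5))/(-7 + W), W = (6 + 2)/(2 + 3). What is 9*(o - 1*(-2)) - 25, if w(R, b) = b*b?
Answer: -91/3 ≈ -30.333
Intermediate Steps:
W = 8/5 ≈ 1.6000
w(R, b) = b**2
o = -70/27 (o = (-11 + 5**2)/(-7 + 8/5) = (-11 + 25)/(-27/5) = 14*(-5/27) = -70/27 ≈ -2.5926)
9*(o - 1*(-2)) - 25 = 9*(-70/27 - 1*(-2)) - 25 = 9*(-70/27 + 2) - 25 = 9*(-16/27) - 25 = -16/3 - 25 = -91/3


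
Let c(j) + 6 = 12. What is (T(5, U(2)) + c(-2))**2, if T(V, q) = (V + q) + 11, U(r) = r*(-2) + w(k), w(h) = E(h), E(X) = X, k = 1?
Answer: 361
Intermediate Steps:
c(j) = 6 (c(j) = -6 + 12 = 6)
w(h) = h
U(r) = 1 - 2*r (U(r) = r*(-2) + 1 = -2*r + 1 = 1 - 2*r)
T(V, q) = 11 + V + q
(T(5, U(2)) + c(-2))**2 = ((11 + 5 + (1 - 2*2)) + 6)**2 = ((11 + 5 + (1 - 4)) + 6)**2 = ((11 + 5 - 3) + 6)**2 = (13 + 6)**2 = 19**2 = 361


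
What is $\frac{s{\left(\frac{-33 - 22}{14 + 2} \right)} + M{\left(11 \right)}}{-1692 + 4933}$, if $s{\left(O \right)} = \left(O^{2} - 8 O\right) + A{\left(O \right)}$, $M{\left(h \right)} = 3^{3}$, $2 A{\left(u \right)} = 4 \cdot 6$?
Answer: $\frac{20049}{829696} \approx 0.024164$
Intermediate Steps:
$A{\left(u \right)} = 12$ ($A{\left(u \right)} = \frac{4 \cdot 6}{2} = \frac{1}{2} \cdot 24 = 12$)
$M{\left(h \right)} = 27$
$s{\left(O \right)} = 12 + O^{2} - 8 O$ ($s{\left(O \right)} = \left(O^{2} - 8 O\right) + 12 = 12 + O^{2} - 8 O$)
$\frac{s{\left(\frac{-33 - 22}{14 + 2} \right)} + M{\left(11 \right)}}{-1692 + 4933} = \frac{\left(12 + \left(\frac{-33 - 22}{14 + 2}\right)^{2} - 8 \frac{-33 - 22}{14 + 2}\right) + 27}{-1692 + 4933} = \frac{\left(12 + \left(- \frac{55}{16}\right)^{2} - 8 \left(- \frac{55}{16}\right)\right) + 27}{3241} = \left(\left(12 + \left(\left(-55\right) \frac{1}{16}\right)^{2} - 8 \left(\left(-55\right) \frac{1}{16}\right)\right) + 27\right) \frac{1}{3241} = \left(\left(12 + \left(- \frac{55}{16}\right)^{2} - - \frac{55}{2}\right) + 27\right) \frac{1}{3241} = \left(\left(12 + \frac{3025}{256} + \frac{55}{2}\right) + 27\right) \frac{1}{3241} = \left(\frac{13137}{256} + 27\right) \frac{1}{3241} = \frac{20049}{256} \cdot \frac{1}{3241} = \frac{20049}{829696}$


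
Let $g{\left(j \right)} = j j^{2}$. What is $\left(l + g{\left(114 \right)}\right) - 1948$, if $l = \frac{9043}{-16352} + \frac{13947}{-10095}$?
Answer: $\frac{81413894059937}{55024480} \approx 1.4796 \cdot 10^{6}$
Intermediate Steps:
$l = - \frac{106450143}{55024480}$ ($l = 9043 \left(- \frac{1}{16352}\right) + 13947 \left(- \frac{1}{10095}\right) = - \frac{9043}{16352} - \frac{4649}{3365} = - \frac{106450143}{55024480} \approx -1.9346$)
$g{\left(j \right)} = j^{3}$
$\left(l + g{\left(114 \right)}\right) - 1948 = \left(- \frac{106450143}{55024480} + 114^{3}\right) - 1948 = \left(- \frac{106450143}{55024480} + 1481544\right) - 1948 = \frac{81521081746977}{55024480} - 1948 = \frac{81413894059937}{55024480}$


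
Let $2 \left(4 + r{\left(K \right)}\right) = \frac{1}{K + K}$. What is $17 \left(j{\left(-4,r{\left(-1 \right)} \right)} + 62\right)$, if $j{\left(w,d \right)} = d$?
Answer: $\frac{3927}{4} \approx 981.75$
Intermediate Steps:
$r{\left(K \right)} = -4 + \frac{1}{4 K}$ ($r{\left(K \right)} = -4 + \frac{1}{2 \left(K + K\right)} = -4 + \frac{1}{2 \cdot 2 K} = -4 + \frac{\frac{1}{2} \frac{1}{K}}{2} = -4 + \frac{1}{4 K}$)
$17 \left(j{\left(-4,r{\left(-1 \right)} \right)} + 62\right) = 17 \left(\left(-4 + \frac{1}{4 \left(-1\right)}\right) + 62\right) = 17 \left(\left(-4 + \frac{1}{4} \left(-1\right)\right) + 62\right) = 17 \left(\left(-4 - \frac{1}{4}\right) + 62\right) = 17 \left(- \frac{17}{4} + 62\right) = 17 \cdot \frac{231}{4} = \frac{3927}{4}$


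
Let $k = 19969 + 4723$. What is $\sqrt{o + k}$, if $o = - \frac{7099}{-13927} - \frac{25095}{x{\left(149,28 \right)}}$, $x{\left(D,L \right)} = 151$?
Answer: $\frac{4 \sqrt{6779246292388671}}{2102977} \approx 156.61$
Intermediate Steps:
$k = 24692$
$o = - \frac{348426116}{2102977}$ ($o = - \frac{7099}{-13927} - \frac{25095}{151} = \left(-7099\right) \left(- \frac{1}{13927}\right) - \frac{25095}{151} = \frac{7099}{13927} - \frac{25095}{151} = - \frac{348426116}{2102977} \approx -165.68$)
$\sqrt{o + k} = \sqrt{- \frac{348426116}{2102977} + 24692} = \sqrt{\frac{51578281968}{2102977}} = \frac{4 \sqrt{6779246292388671}}{2102977}$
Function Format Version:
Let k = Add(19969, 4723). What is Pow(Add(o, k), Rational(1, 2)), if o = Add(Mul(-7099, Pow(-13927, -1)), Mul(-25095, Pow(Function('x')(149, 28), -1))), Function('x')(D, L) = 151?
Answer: Mul(Rational(4, 2102977), Pow(6779246292388671, Rational(1, 2))) ≈ 156.61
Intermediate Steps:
k = 24692
o = Rational(-348426116, 2102977) (o = Add(Mul(-7099, Pow(-13927, -1)), Mul(-25095, Pow(151, -1))) = Add(Mul(-7099, Rational(-1, 13927)), Mul(-25095, Rational(1, 151))) = Add(Rational(7099, 13927), Rational(-25095, 151)) = Rational(-348426116, 2102977) ≈ -165.68)
Pow(Add(o, k), Rational(1, 2)) = Pow(Add(Rational(-348426116, 2102977), 24692), Rational(1, 2)) = Pow(Rational(51578281968, 2102977), Rational(1, 2)) = Mul(Rational(4, 2102977), Pow(6779246292388671, Rational(1, 2)))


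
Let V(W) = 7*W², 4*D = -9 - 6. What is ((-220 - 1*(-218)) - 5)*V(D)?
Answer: -11025/16 ≈ -689.06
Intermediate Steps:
D = -15/4 (D = (-9 - 6)/4 = (¼)*(-15) = -15/4 ≈ -3.7500)
((-220 - 1*(-218)) - 5)*V(D) = ((-220 - 1*(-218)) - 5)*(7*(-15/4)²) = ((-220 + 218) - 5)*(7*(225/16)) = (-2 - 5)*(1575/16) = -7*1575/16 = -11025/16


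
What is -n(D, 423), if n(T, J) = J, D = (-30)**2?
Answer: -423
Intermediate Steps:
D = 900
-n(D, 423) = -1*423 = -423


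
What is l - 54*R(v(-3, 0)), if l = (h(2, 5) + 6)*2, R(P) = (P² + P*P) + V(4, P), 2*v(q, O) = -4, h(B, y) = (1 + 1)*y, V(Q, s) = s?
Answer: -292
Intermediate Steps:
h(B, y) = 2*y
v(q, O) = -2 (v(q, O) = (½)*(-4) = -2)
R(P) = P + 2*P² (R(P) = (P² + P*P) + P = (P² + P²) + P = 2*P² + P = P + 2*P²)
l = 32 (l = (2*5 + 6)*2 = (10 + 6)*2 = 16*2 = 32)
l - 54*R(v(-3, 0)) = 32 - (-108)*(1 + 2*(-2)) = 32 - (-108)*(1 - 4) = 32 - (-108)*(-3) = 32 - 54*6 = 32 - 324 = -292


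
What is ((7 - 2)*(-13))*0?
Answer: 0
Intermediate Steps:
((7 - 2)*(-13))*0 = (5*(-13))*0 = -65*0 = 0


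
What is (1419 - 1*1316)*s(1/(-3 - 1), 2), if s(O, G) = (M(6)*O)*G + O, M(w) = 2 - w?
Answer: 721/4 ≈ 180.25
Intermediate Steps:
s(O, G) = O - 4*G*O (s(O, G) = ((2 - 1*6)*O)*G + O = ((2 - 6)*O)*G + O = (-4*O)*G + O = -4*G*O + O = O - 4*G*O)
(1419 - 1*1316)*s(1/(-3 - 1), 2) = (1419 - 1*1316)*((1 - 4*2)/(-3 - 1)) = (1419 - 1316)*((1 - 8)/(-4)) = 103*(-1/4*(-7)) = 103*(7/4) = 721/4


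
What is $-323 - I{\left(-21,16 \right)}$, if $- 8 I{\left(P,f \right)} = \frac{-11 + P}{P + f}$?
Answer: $- \frac{1611}{5} \approx -322.2$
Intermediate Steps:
$I{\left(P,f \right)} = - \frac{-11 + P}{8 \left(P + f\right)}$ ($I{\left(P,f \right)} = - \frac{\left(-11 + P\right) \frac{1}{P + f}}{8} = - \frac{\frac{1}{P + f} \left(-11 + P\right)}{8} = - \frac{-11 + P}{8 \left(P + f\right)}$)
$-323 - I{\left(-21,16 \right)} = -323 - \frac{11 - -21}{8 \left(-21 + 16\right)} = -323 - \frac{11 + 21}{8 \left(-5\right)} = -323 - \frac{1}{8} \left(- \frac{1}{5}\right) 32 = -323 - - \frac{4}{5} = -323 + \frac{4}{5} = - \frac{1611}{5}$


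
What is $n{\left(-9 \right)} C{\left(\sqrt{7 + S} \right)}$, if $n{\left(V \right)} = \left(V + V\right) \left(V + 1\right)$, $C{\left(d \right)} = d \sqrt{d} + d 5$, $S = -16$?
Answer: $2160 i + 432 \sqrt{3} i^{\frac{3}{2}} \approx -529.09 + 2689.1 i$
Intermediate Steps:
$C{\left(d \right)} = d^{\frac{3}{2}} + 5 d$
$n{\left(V \right)} = 2 V \left(1 + V\right)$
$n{\left(-9 \right)} C{\left(\sqrt{7 + S} \right)} = 2 \left(-9\right) \left(1 - 9\right) \left(\left(\sqrt{7 - 16}\right)^{\frac{3}{2}} + 5 \sqrt{7 - 16}\right) = 2 \left(-9\right) \left(-8\right) \left(\left(\sqrt{-9}\right)^{\frac{3}{2}} + 5 \sqrt{-9}\right) = 144 \left(\left(3 i\right)^{\frac{3}{2}} + 5 \cdot 3 i\right) = 144 \left(3 \sqrt{3} i^{\frac{3}{2}} + 15 i\right) = 144 \left(15 i + 3 \sqrt{3} i^{\frac{3}{2}}\right) = 2160 i + 432 \sqrt{3} i^{\frac{3}{2}}$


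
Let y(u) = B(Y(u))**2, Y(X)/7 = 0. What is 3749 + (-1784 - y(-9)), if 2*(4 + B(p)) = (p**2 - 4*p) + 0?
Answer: 1949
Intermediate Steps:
Y(X) = 0 (Y(X) = 7*0 = 0)
B(p) = -4 + p**2/2 - 2*p (B(p) = -4 + ((p**2 - 4*p) + 0)/2 = -4 + (p**2 - 4*p)/2 = -4 + (p**2/2 - 2*p) = -4 + p**2/2 - 2*p)
y(u) = 16 (y(u) = (-4 + (1/2)*0**2 - 2*0)**2 = (-4 + (1/2)*0 + 0)**2 = (-4 + 0 + 0)**2 = (-4)**2 = 16)
3749 + (-1784 - y(-9)) = 3749 + (-1784 - 1*16) = 3749 + (-1784 - 16) = 3749 - 1800 = 1949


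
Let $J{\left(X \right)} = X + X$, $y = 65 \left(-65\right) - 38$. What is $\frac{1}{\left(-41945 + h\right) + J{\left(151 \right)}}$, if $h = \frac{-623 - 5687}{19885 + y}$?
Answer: $- \frac{7811}{325276628} \approx -2.4013 \cdot 10^{-5}$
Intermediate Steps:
$y = -4263$ ($y = -4225 - 38 = -4263$)
$J{\left(X \right)} = 2 X$
$h = - \frac{3155}{7811}$ ($h = \frac{-623 - 5687}{19885 - 4263} = - \frac{6310}{15622} = \left(-6310\right) \frac{1}{15622} = - \frac{3155}{7811} \approx -0.40392$)
$\frac{1}{\left(-41945 + h\right) + J{\left(151 \right)}} = \frac{1}{\left(-41945 - \frac{3155}{7811}\right) + 2 \cdot 151} = \frac{1}{- \frac{327635550}{7811} + 302} = \frac{1}{- \frac{325276628}{7811}} = - \frac{7811}{325276628}$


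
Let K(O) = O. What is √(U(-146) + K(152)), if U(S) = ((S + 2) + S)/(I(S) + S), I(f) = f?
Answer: √3261202/146 ≈ 12.369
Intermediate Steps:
U(S) = (2 + 2*S)/(2*S) (U(S) = ((S + 2) + S)/(S + S) = ((2 + S) + S)/((2*S)) = (2 + 2*S)*(1/(2*S)) = (2 + 2*S)/(2*S))
√(U(-146) + K(152)) = √((1 - 146)/(-146) + 152) = √(-1/146*(-145) + 152) = √(145/146 + 152) = √(22337/146) = √3261202/146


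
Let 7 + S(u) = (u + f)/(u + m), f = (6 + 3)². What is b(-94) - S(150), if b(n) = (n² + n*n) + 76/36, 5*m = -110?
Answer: 20366561/1152 ≈ 17679.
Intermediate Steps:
m = -22 (m = (⅕)*(-110) = -22)
f = 81 (f = 9² = 81)
b(n) = 19/9 + 2*n² (b(n) = (n² + n²) + 76*(1/36) = 2*n² + 19/9 = 19/9 + 2*n²)
S(u) = -7 + (81 + u)/(-22 + u) (S(u) = -7 + (u + 81)/(u - 22) = -7 + (81 + u)/(-22 + u))
b(-94) - S(150) = (19/9 + 2*(-94)²) - (235 - 6*150)/(-22 + 150) = (19/9 + 2*8836) - (235 - 900)/128 = (19/9 + 17672) - (-665)/128 = 159067/9 - 1*(-665/128) = 159067/9 + 665/128 = 20366561/1152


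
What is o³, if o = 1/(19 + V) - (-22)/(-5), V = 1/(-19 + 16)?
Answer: -1802485313/21952000 ≈ -82.110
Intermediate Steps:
V = -⅓ (V = 1/(-3) = -⅓ ≈ -0.33333)
o = -1217/280 (o = 1/(19 - ⅓) - (-22)/(-5) = 1/(56/3) - (-22)*(-1)/5 = 3/56 - 1*22/5 = 3/56 - 22/5 = -1217/280 ≈ -4.3464)
o³ = (-1217/280)³ = -1802485313/21952000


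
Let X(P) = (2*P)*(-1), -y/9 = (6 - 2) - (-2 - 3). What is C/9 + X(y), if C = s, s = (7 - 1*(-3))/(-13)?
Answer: 18944/117 ≈ 161.91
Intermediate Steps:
y = -81 (y = -9*((6 - 2) - (-2 - 3)) = -9*(4 - 1*(-5)) = -9*(4 + 5) = -9*9 = -81)
X(P) = -2*P
s = -10/13 (s = (7 + 3)*(-1/13) = 10*(-1/13) = -10/13 ≈ -0.76923)
C = -10/13 ≈ -0.76923
C/9 + X(y) = -10/13/9 - 2*(-81) = (⅑)*(-10/13) + 162 = -10/117 + 162 = 18944/117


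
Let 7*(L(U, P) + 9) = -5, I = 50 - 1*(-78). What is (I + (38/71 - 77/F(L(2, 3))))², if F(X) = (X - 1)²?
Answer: 2607722772461689/159500390625 ≈ 16349.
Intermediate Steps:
I = 128 (I = 50 + 78 = 128)
L(U, P) = -68/7 (L(U, P) = -9 + (⅐)*(-5) = -9 - 5/7 = -68/7)
F(X) = (-1 + X)²
(I + (38/71 - 77/F(L(2, 3))))² = (128 + (38/71 - 77/(-1 - 68/7)²))² = (128 + (38*(1/71) - 77/((-75/7)²)))² = (128 + (38/71 - 77/5625/49))² = (128 + (38/71 - 77*49/5625))² = (128 + (38/71 - 3773/5625))² = (128 - 54133/399375)² = (51065867/399375)² = 2607722772461689/159500390625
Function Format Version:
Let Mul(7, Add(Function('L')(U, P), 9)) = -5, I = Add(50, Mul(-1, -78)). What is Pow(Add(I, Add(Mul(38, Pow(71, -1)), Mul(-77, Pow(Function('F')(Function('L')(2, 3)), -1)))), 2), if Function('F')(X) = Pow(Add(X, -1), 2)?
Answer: Rational(2607722772461689, 159500390625) ≈ 16349.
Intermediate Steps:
I = 128 (I = Add(50, 78) = 128)
Function('L')(U, P) = Rational(-68, 7) (Function('L')(U, P) = Add(-9, Mul(Rational(1, 7), -5)) = Add(-9, Rational(-5, 7)) = Rational(-68, 7))
Function('F')(X) = Pow(Add(-1, X), 2)
Pow(Add(I, Add(Mul(38, Pow(71, -1)), Mul(-77, Pow(Function('F')(Function('L')(2, 3)), -1)))), 2) = Pow(Add(128, Add(Mul(38, Pow(71, -1)), Mul(-77, Pow(Pow(Add(-1, Rational(-68, 7)), 2), -1)))), 2) = Pow(Add(128, Add(Mul(38, Rational(1, 71)), Mul(-77, Pow(Pow(Rational(-75, 7), 2), -1)))), 2) = Pow(Add(128, Add(Rational(38, 71), Mul(-77, Pow(Rational(5625, 49), -1)))), 2) = Pow(Add(128, Add(Rational(38, 71), Mul(-77, Rational(49, 5625)))), 2) = Pow(Add(128, Add(Rational(38, 71), Rational(-3773, 5625))), 2) = Pow(Add(128, Rational(-54133, 399375)), 2) = Pow(Rational(51065867, 399375), 2) = Rational(2607722772461689, 159500390625)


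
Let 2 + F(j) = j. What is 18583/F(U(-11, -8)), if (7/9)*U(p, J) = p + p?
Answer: -130081/212 ≈ -613.59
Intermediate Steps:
U(p, J) = 18*p/7 (U(p, J) = 9*(p + p)/7 = 9*(2*p)/7 = 18*p/7)
F(j) = -2 + j
18583/F(U(-11, -8)) = 18583/(-2 + (18/7)*(-11)) = 18583/(-2 - 198/7) = 18583/(-212/7) = 18583*(-7/212) = -130081/212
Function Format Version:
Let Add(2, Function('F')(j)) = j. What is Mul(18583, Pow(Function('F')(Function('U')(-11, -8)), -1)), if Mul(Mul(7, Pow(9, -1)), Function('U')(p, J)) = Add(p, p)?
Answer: Rational(-130081, 212) ≈ -613.59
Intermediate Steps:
Function('U')(p, J) = Mul(Rational(18, 7), p) (Function('U')(p, J) = Mul(Rational(9, 7), Add(p, p)) = Mul(Rational(9, 7), Mul(2, p)) = Mul(Rational(18, 7), p))
Function('F')(j) = Add(-2, j)
Mul(18583, Pow(Function('F')(Function('U')(-11, -8)), -1)) = Mul(18583, Pow(Add(-2, Mul(Rational(18, 7), -11)), -1)) = Mul(18583, Pow(Add(-2, Rational(-198, 7)), -1)) = Mul(18583, Pow(Rational(-212, 7), -1)) = Mul(18583, Rational(-7, 212)) = Rational(-130081, 212)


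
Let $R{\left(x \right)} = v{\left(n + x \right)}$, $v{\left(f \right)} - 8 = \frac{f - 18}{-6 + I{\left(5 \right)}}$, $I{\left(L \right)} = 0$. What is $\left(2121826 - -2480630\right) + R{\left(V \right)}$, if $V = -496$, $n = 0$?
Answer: $\frac{13807649}{3} \approx 4.6026 \cdot 10^{6}$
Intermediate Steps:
$v{\left(f \right)} = 11 - \frac{f}{6}$ ($v{\left(f \right)} = 8 + \frac{f - 18}{-6 + 0} = 8 + \frac{-18 + f}{-6} = 8 + \left(-18 + f\right) \left(- \frac{1}{6}\right) = 8 - \left(-3 + \frac{f}{6}\right) = 11 - \frac{f}{6}$)
$R{\left(x \right)} = 11 - \frac{x}{6}$ ($R{\left(x \right)} = 11 - \frac{0 + x}{6} = 11 - \frac{x}{6}$)
$\left(2121826 - -2480630\right) + R{\left(V \right)} = \left(2121826 - -2480630\right) + \left(11 - - \frac{248}{3}\right) = \left(2121826 + 2480630\right) + \left(11 + \frac{248}{3}\right) = 4602456 + \frac{281}{3} = \frac{13807649}{3}$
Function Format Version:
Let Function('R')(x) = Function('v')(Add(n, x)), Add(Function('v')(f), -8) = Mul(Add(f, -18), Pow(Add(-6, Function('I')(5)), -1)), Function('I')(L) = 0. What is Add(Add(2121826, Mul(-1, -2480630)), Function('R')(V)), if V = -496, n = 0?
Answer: Rational(13807649, 3) ≈ 4.6026e+6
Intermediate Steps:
Function('v')(f) = Add(11, Mul(Rational(-1, 6), f)) (Function('v')(f) = Add(8, Mul(Add(f, -18), Pow(Add(-6, 0), -1))) = Add(8, Mul(Add(-18, f), Pow(-6, -1))) = Add(8, Mul(Add(-18, f), Rational(-1, 6))) = Add(8, Add(3, Mul(Rational(-1, 6), f))) = Add(11, Mul(Rational(-1, 6), f)))
Function('R')(x) = Add(11, Mul(Rational(-1, 6), x)) (Function('R')(x) = Add(11, Mul(Rational(-1, 6), Add(0, x))) = Add(11, Mul(Rational(-1, 6), x)))
Add(Add(2121826, Mul(-1, -2480630)), Function('R')(V)) = Add(Add(2121826, Mul(-1, -2480630)), Add(11, Mul(Rational(-1, 6), -496))) = Add(Add(2121826, 2480630), Add(11, Rational(248, 3))) = Add(4602456, Rational(281, 3)) = Rational(13807649, 3)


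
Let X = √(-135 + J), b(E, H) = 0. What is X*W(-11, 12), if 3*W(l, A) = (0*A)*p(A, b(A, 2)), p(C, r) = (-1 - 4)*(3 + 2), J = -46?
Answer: 0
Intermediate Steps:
p(C, r) = -25 (p(C, r) = -5*5 = -25)
W(l, A) = 0 (W(l, A) = ((0*A)*(-25))/3 = (0*(-25))/3 = (⅓)*0 = 0)
X = I*√181 (X = √(-135 - 46) = √(-181) = I*√181 ≈ 13.454*I)
X*W(-11, 12) = (I*√181)*0 = 0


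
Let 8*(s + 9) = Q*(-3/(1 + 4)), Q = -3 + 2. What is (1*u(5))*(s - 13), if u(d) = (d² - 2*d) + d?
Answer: -877/2 ≈ -438.50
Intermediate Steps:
u(d) = d² - d
Q = -1
s = -357/40 (s = -9 + (-(-3)/(1 + 4))/8 = -9 + (-(-3)/5)/8 = -9 + (-1*(-⅗))/8 = -9 + (⅛)*(⅗) = -9 + 3/40 = -357/40 ≈ -8.9250)
(1*u(5))*(s - 13) = (1*(5*(-1 + 5)))*(-357/40 - 13) = (1*(5*4))*(-877/40) = (1*20)*(-877/40) = 20*(-877/40) = -877/2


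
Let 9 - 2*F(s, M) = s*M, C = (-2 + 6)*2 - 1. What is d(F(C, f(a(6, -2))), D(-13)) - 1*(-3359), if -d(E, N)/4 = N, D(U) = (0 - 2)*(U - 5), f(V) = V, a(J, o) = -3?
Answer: 3215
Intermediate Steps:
D(U) = 10 - 2*U (D(U) = -2*(-5 + U) = 10 - 2*U)
C = 7 (C = 4*2 - 1 = 8 - 1 = 7)
F(s, M) = 9/2 - M*s/2 (F(s, M) = 9/2 - s*M/2 = 9/2 - M*s/2)
d(E, N) = -4*N
d(F(C, f(a(6, -2))), D(-13)) - 1*(-3359) = -4*(10 - 2*(-13)) - 1*(-3359) = -4*(10 + 26) + 3359 = -4*36 + 3359 = -144 + 3359 = 3215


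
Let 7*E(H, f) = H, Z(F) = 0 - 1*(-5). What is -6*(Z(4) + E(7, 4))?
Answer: -36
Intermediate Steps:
Z(F) = 5 (Z(F) = 0 + 5 = 5)
E(H, f) = H/7
-6*(Z(4) + E(7, 4)) = -6*(5 + (⅐)*7) = -6*(5 + 1) = -6*6 = -36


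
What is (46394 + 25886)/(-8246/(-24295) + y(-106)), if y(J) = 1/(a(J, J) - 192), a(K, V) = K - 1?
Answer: 525056737400/2441259 ≈ 2.1508e+5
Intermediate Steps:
a(K, V) = -1 + K
y(J) = 1/(-193 + J) (y(J) = 1/((-1 + J) - 192) = 1/(-193 + J))
(46394 + 25886)/(-8246/(-24295) + y(-106)) = (46394 + 25886)/(-8246/(-24295) + 1/(-193 - 106)) = 72280/(-8246*(-1/24295) + 1/(-299)) = 72280/(8246/24295 - 1/299) = 72280/(2441259/7264205) = 72280*(7264205/2441259) = 525056737400/2441259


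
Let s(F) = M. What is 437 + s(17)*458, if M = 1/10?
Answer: 2414/5 ≈ 482.80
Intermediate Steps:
M = ⅒ ≈ 0.10000
s(F) = ⅒
437 + s(17)*458 = 437 + (⅒)*458 = 437 + 229/5 = 2414/5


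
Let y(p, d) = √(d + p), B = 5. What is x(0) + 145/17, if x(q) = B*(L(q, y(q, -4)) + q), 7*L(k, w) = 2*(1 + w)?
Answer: 1185/119 + 20*I/7 ≈ 9.958 + 2.8571*I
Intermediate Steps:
L(k, w) = 2/7 + 2*w/7 (L(k, w) = (2*(1 + w))/7 = (2 + 2*w)/7 = 2/7 + 2*w/7)
x(q) = 10/7 + 5*q + 10*√(-4 + q)/7 (x(q) = 5*((2/7 + 2*√(-4 + q)/7) + q) = 5*(2/7 + q + 2*√(-4 + q)/7) = 10/7 + 5*q + 10*√(-4 + q)/7)
x(0) + 145/17 = (10/7 + 5*0 + 10*√(-4 + 0)/7) + 145/17 = (10/7 + 0 + 10*√(-4)/7) + (1/17)*145 = (10/7 + 0 + 10*(2*I)/7) + 145/17 = (10/7 + 0 + 20*I/7) + 145/17 = (10/7 + 20*I/7) + 145/17 = 1185/119 + 20*I/7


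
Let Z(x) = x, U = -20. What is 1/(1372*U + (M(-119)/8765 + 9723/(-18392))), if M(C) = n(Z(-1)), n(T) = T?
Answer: -161205880/4423574587687 ≈ -3.6442e-5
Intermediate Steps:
M(C) = -1
1/(1372*U + (M(-119)/8765 + 9723/(-18392))) = 1/(1372*(-20) + (-1/8765 + 9723/(-18392))) = 1/(-27440 + (-1*1/8765 + 9723*(-1/18392))) = 1/(-27440 + (-1/8765 - 9723/18392)) = 1/(-27440 - 85240487/161205880) = 1/(-4423574587687/161205880) = -161205880/4423574587687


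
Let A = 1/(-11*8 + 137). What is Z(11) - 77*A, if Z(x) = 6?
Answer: 31/7 ≈ 4.4286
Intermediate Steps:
A = 1/49 (A = 1/(-88 + 137) = 1/49 ≈ 0.020408)
Z(11) - 77*A = 6 - 77*1/49 = 6 - 11/7 = 31/7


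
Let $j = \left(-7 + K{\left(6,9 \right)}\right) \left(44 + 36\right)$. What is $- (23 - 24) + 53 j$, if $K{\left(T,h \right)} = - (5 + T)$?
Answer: $-76319$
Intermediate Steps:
$K{\left(T,h \right)} = -5 - T$
$j = -1440$ ($j = \left(-7 - 11\right) \left(44 + 36\right) = \left(-7 - 11\right) 80 = \left(-18\right) 80 = -1440$)
$- (23 - 24) + 53 j = - (23 - 24) + 53 \left(-1440\right) = \left(-1\right) \left(-1\right) - 76320 = 1 - 76320 = -76319$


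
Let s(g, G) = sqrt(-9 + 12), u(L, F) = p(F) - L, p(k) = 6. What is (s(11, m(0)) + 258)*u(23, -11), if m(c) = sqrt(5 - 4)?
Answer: -4386 - 17*sqrt(3) ≈ -4415.4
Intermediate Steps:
m(c) = 1 (m(c) = sqrt(1) = 1)
u(L, F) = 6 - L
s(g, G) = sqrt(3)
(s(11, m(0)) + 258)*u(23, -11) = (sqrt(3) + 258)*(6 - 1*23) = (258 + sqrt(3))*(6 - 23) = (258 + sqrt(3))*(-17) = -4386 - 17*sqrt(3)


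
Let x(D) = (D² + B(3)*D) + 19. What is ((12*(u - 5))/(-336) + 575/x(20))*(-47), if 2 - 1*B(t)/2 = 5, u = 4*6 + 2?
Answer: -2867/52 ≈ -55.135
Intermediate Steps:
u = 26 (u = 24 + 2 = 26)
B(t) = -6 (B(t) = 4 - 2*5 = 4 - 10 = -6)
x(D) = 19 + D² - 6*D (x(D) = (D² - 6*D) + 19 = 19 + D² - 6*D)
((12*(u - 5))/(-336) + 575/x(20))*(-47) = ((12*(26 - 5))/(-336) + 575/(19 + 20² - 6*20))*(-47) = ((12*21)*(-1/336) + 575/(19 + 400 - 120))*(-47) = (252*(-1/336) + 575/299)*(-47) = (-¾ + 575*(1/299))*(-47) = (-¾ + 25/13)*(-47) = (61/52)*(-47) = -2867/52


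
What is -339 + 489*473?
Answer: 230958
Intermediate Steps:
-339 + 489*473 = -339 + 231297 = 230958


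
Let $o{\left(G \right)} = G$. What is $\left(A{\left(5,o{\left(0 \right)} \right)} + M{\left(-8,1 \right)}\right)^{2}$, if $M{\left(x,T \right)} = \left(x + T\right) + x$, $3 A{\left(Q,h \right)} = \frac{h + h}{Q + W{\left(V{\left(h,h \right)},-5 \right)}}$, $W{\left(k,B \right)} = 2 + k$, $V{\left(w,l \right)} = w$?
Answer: $225$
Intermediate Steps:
$A{\left(Q,h \right)} = \frac{2 h}{3 \left(2 + Q + h\right)}$ ($A{\left(Q,h \right)} = \frac{\left(h + h\right) \frac{1}{Q + \left(2 + h\right)}}{3} = \frac{2 h \frac{1}{2 + Q + h}}{3} = \frac{2 h}{3 \left(2 + Q + h\right)}$)
$M{\left(x,T \right)} = T + 2 x$ ($M{\left(x,T \right)} = \left(T + x\right) + x = T + 2 x$)
$\left(A{\left(5,o{\left(0 \right)} \right)} + M{\left(-8,1 \right)}\right)^{2} = \left(\frac{2}{3} \cdot 0 \frac{1}{2 + 5 + 0} + \left(1 + 2 \left(-8\right)\right)\right)^{2} = \left(\frac{2}{3} \cdot 0 \cdot \frac{1}{7} + \left(1 - 16\right)\right)^{2} = \left(\frac{2}{3} \cdot 0 \cdot \frac{1}{7} - 15\right)^{2} = \left(0 - 15\right)^{2} = \left(-15\right)^{2} = 225$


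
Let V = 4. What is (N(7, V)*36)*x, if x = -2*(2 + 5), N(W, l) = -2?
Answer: 1008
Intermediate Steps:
x = -14 (x = -2*7 = -14)
(N(7, V)*36)*x = -2*36*(-14) = -72*(-14) = 1008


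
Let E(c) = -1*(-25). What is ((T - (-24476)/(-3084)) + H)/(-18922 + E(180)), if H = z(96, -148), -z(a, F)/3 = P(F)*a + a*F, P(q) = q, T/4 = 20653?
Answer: -129413941/14569587 ≈ -8.8825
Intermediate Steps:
T = 82612 (T = 4*20653 = 82612)
E(c) = 25
z(a, F) = -6*F*a (z(a, F) = -3*(F*a + a*F) = -3*(F*a + F*a) = -6*F*a)
H = 85248 (H = -6*(-148)*96 = 85248)
((T - (-24476)/(-3084)) + H)/(-18922 + E(180)) = ((82612 - (-24476)/(-3084)) + 85248)/(-18922 + 25) = ((82612 - (-24476)*(-1)/3084) + 85248)/(-18897) = ((82612 - 1*6119/771) + 85248)*(-1/18897) = ((82612 - 6119/771) + 85248)*(-1/18897) = (63687733/771 + 85248)*(-1/18897) = (129413941/771)*(-1/18897) = -129413941/14569587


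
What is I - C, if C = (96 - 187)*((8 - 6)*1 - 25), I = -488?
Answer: -2581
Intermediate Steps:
C = 2093 (C = -91*(2*1 - 25) = -91*(2 - 25) = -91*(-23) = 2093)
I - C = -488 - 1*2093 = -488 - 2093 = -2581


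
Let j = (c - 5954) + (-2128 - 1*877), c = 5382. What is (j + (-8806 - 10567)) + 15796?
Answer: -7154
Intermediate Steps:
j = -3577 (j = (5382 - 5954) + (-2128 - 1*877) = -572 + (-2128 - 877) = -572 - 3005 = -3577)
(j + (-8806 - 10567)) + 15796 = (-3577 + (-8806 - 10567)) + 15796 = (-3577 - 19373) + 15796 = -22950 + 15796 = -7154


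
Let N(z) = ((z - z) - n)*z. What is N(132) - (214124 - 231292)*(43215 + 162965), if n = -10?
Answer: 3539699560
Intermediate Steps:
N(z) = 10*z (N(z) = ((z - z) - 1*(-10))*z = (0 + 10)*z = 10*z)
N(132) - (214124 - 231292)*(43215 + 162965) = 10*132 - (214124 - 231292)*(43215 + 162965) = 1320 - (-17168)*206180 = 1320 - 1*(-3539698240) = 1320 + 3539698240 = 3539699560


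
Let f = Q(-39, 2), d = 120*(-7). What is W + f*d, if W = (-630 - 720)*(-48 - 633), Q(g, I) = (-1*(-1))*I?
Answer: 917670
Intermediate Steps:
d = -840
Q(g, I) = I (Q(g, I) = 1*I = I)
f = 2
W = 919350 (W = -1350*(-681) = 919350)
W + f*d = 919350 + 2*(-840) = 919350 - 1680 = 917670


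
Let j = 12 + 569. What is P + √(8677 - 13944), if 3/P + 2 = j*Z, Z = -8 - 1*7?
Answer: -3/8717 + I*√5267 ≈ -0.00034415 + 72.574*I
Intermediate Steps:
Z = -15 (Z = -8 - 7 = -15)
j = 581
P = -3/8717 (P = 3/(-2 + 581*(-15)) = 3/(-2 - 8715) = 3/(-8717) = 3*(-1/8717) = -3/8717 ≈ -0.00034415)
P + √(8677 - 13944) = -3/8717 + √(8677 - 13944) = -3/8717 + √(-5267) = -3/8717 + I*√5267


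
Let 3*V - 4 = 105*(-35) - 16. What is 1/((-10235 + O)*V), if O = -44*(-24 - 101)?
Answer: 1/5819315 ≈ 1.7184e-7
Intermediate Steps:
V = -1229 (V = 4/3 + (105*(-35) - 16)/3 = 4/3 + (-3675 - 16)/3 = 4/3 + (1/3)*(-3691) = 4/3 - 3691/3 = -1229)
O = 5500 (O = -44*(-125) = -1*(-5500) = 5500)
1/((-10235 + O)*V) = 1/((-10235 + 5500)*(-1229)) = -1/1229/(-4735) = -1/4735*(-1/1229) = 1/5819315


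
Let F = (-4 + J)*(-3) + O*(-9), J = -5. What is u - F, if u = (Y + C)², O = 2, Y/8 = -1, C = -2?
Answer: 91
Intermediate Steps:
Y = -8 (Y = 8*(-1) = -8)
u = 100 (u = (-8 - 2)² = (-10)² = 100)
F = 9 (F = (-4 - 5)*(-3) + 2*(-9) = -9*(-3) - 18 = 27 - 18 = 9)
u - F = 100 - 1*9 = 100 - 9 = 91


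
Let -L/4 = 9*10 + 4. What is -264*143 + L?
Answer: -38128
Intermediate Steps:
L = -376 (L = -4*(9*10 + 4) = -4*(90 + 4) = -4*94 = -376)
-264*143 + L = -264*143 - 376 = -37752 - 376 = -38128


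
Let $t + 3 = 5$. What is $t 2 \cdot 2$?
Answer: $8$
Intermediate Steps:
$t = 2$ ($t = -3 + 5 = 2$)
$t 2 \cdot 2 = 2 \cdot 2 \cdot 2 = 4 \cdot 2 = 8$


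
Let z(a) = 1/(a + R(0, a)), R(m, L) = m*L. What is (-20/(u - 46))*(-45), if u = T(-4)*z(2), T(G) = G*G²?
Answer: -150/13 ≈ -11.538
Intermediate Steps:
R(m, L) = L*m
z(a) = 1/a (z(a) = 1/(a + a*0) = 1/(a + 0) = 1/a)
T(G) = G³
u = -32 (u = (-4)³/2 = -64*½ = -32)
(-20/(u - 46))*(-45) = (-20/(-32 - 46))*(-45) = (-20/(-78))*(-45) = -1/78*(-20)*(-45) = (10/39)*(-45) = -150/13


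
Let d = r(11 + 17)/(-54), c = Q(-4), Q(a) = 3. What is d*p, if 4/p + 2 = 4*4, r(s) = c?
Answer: -1/63 ≈ -0.015873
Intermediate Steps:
c = 3
r(s) = 3
d = -1/18 (d = 3/(-54) = 3*(-1/54) = -1/18 ≈ -0.055556)
p = 2/7 (p = 4/(-2 + 4*4) = 4/(-2 + 16) = 4/14 = 4*(1/14) = 2/7 ≈ 0.28571)
d*p = -1/18*2/7 = -1/63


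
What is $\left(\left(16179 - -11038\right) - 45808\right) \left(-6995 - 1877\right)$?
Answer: $164939352$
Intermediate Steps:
$\left(\left(16179 - -11038\right) - 45808\right) \left(-6995 - 1877\right) = \left(\left(16179 + 11038\right) - 45808\right) \left(-8872\right) = \left(27217 - 45808\right) \left(-8872\right) = \left(-18591\right) \left(-8872\right) = 164939352$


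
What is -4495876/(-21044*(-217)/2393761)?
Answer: -384359022487/163091 ≈ -2.3567e+6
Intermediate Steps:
-4495876/(-21044*(-217)/2393761) = -4495876/(4566548*(1/2393761)) = -4495876/4566548/2393761 = -4495876*2393761/4566548 = -384359022487/163091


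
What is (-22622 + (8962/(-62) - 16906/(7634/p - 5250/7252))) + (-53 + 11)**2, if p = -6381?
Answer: -2400293419885/196765897 ≈ -12199.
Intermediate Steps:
(-22622 + (8962/(-62) - 16906/(7634/p - 5250/7252))) + (-53 + 11)**2 = (-22622 + (8962/(-62) - 16906/(7634/(-6381) - 5250/7252))) + (-53 + 11)**2 = (-22622 + (8962*(-1/62) - 16906/(7634*(-1/6381) - 5250*1/7252))) + (-42)**2 = (-22622 + (-4481/31 - 16906/(-7634/6381 - 375/518))) + 1764 = (-22622 + (-4481/31 - 16906/(-6347287/3305358))) + 1764 = (-22622 + (-4481/31 - 16906*(-3305358/6347287))) + 1764 = (-22622 + (-4481/31 + 55880382348/6347287)) + 1764 = (-22622 + 1703849659741/196765897) + 1764 = -2747388462193/196765897 + 1764 = -2400293419885/196765897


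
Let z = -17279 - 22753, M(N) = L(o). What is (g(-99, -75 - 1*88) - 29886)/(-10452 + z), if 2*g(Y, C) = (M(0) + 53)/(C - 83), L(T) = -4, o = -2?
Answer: 14703961/24838128 ≈ 0.59199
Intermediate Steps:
M(N) = -4
g(Y, C) = 49/(2*(-83 + C)) (g(Y, C) = ((-4 + 53)/(C - 83))/2 = (49/(-83 + C))/2 = 49/(2*(-83 + C)))
z = -40032
(g(-99, -75 - 1*88) - 29886)/(-10452 + z) = (49/(2*(-83 + (-75 - 1*88))) - 29886)/(-10452 - 40032) = (49/(2*(-83 + (-75 - 88))) - 29886)/(-50484) = (49/(2*(-83 - 163)) - 29886)*(-1/50484) = ((49/2)/(-246) - 29886)*(-1/50484) = ((49/2)*(-1/246) - 29886)*(-1/50484) = (-49/492 - 29886)*(-1/50484) = -14703961/492*(-1/50484) = 14703961/24838128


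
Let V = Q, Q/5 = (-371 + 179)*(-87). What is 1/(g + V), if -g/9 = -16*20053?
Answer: 1/2971152 ≈ 3.3657e-7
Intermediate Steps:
g = 2887632 (g = -(-144)*20053 = -9*(-320848) = 2887632)
Q = 83520 (Q = 5*((-371 + 179)*(-87)) = 5*(-192*(-87)) = 5*16704 = 83520)
V = 83520
1/(g + V) = 1/(2887632 + 83520) = 1/2971152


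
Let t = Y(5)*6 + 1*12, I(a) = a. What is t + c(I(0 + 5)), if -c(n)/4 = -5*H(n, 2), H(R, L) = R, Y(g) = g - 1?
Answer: 136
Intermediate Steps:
Y(g) = -1 + g
c(n) = 20*n (c(n) = -(-20)*n = 20*n)
t = 36 (t = (-1 + 5)*6 + 1*12 = 4*6 + 12 = 24 + 12 = 36)
t + c(I(0 + 5)) = 36 + 20*(0 + 5) = 36 + 20*5 = 36 + 100 = 136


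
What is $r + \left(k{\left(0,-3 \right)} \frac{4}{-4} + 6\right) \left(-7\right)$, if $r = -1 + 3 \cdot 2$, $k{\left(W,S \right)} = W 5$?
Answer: $-37$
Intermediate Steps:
$k{\left(W,S \right)} = 5 W$
$r = 5$ ($r = -1 + 6 = 5$)
$r + \left(k{\left(0,-3 \right)} \frac{4}{-4} + 6\right) \left(-7\right) = 5 + \left(5 \cdot 0 \frac{4}{-4} + 6\right) \left(-7\right) = 5 + \left(0 \cdot 4 \left(- \frac{1}{4}\right) + 6\right) \left(-7\right) = 5 + \left(0 \left(-1\right) + 6\right) \left(-7\right) = 5 + \left(0 + 6\right) \left(-7\right) = 5 + 6 \left(-7\right) = 5 - 42 = -37$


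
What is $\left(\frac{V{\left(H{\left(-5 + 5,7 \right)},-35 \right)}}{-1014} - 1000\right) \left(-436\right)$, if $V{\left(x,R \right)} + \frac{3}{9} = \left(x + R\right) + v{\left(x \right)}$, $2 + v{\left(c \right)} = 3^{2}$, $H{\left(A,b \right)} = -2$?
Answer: $\frac{51010474}{117} \approx 4.3599 \cdot 10^{5}$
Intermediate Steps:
$v{\left(c \right)} = 7$ ($v{\left(c \right)} = -2 + 3^{2} = -2 + 9 = 7$)
$V{\left(x,R \right)} = \frac{20}{3} + R + x$ ($V{\left(x,R \right)} = - \frac{1}{3} + \left(\left(x + R\right) + 7\right) = - \frac{1}{3} + \left(\left(R + x\right) + 7\right) = - \frac{1}{3} + \left(7 + R + x\right) = \frac{20}{3} + R + x$)
$\left(\frac{V{\left(H{\left(-5 + 5,7 \right)},-35 \right)}}{-1014} - 1000\right) \left(-436\right) = \left(\frac{\frac{20}{3} - 35 - 2}{-1014} - 1000\right) \left(-436\right) = \left(\left(- \frac{91}{3}\right) \left(- \frac{1}{1014}\right) - 1000\right) \left(-436\right) = \left(\frac{7}{234} - 1000\right) \left(-436\right) = \left(- \frac{233993}{234}\right) \left(-436\right) = \frac{51010474}{117}$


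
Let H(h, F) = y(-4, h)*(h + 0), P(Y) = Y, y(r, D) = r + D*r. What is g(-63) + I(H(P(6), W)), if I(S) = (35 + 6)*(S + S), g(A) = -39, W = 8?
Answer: -13815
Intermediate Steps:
H(h, F) = h*(-4 - 4*h) (H(h, F) = (-4*(1 + h))*(h + 0) = (-4 - 4*h)*h = h*(-4 - 4*h))
I(S) = 82*S (I(S) = 41*(2*S) = 82*S)
g(-63) + I(H(P(6), W)) = -39 + 82*(4*6*(-1 - 1*6)) = -39 + 82*(4*6*(-1 - 6)) = -39 + 82*(4*6*(-7)) = -39 + 82*(-168) = -39 - 13776 = -13815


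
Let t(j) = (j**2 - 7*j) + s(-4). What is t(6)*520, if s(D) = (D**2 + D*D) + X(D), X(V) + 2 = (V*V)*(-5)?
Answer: -29120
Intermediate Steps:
X(V) = -2 - 5*V**2 (X(V) = -2 + (V*V)*(-5) = -2 + V**2*(-5) = -2 - 5*V**2)
s(D) = -2 - 3*D**2 (s(D) = (D**2 + D*D) + (-2 - 5*D**2) = (D**2 + D**2) + (-2 - 5*D**2) = 2*D**2 + (-2 - 5*D**2) = -2 - 3*D**2)
t(j) = -50 + j**2 - 7*j (t(j) = (j**2 - 7*j) + (-2 - 3*(-4)**2) = (j**2 - 7*j) + (-2 - 3*16) = (j**2 - 7*j) + (-2 - 48) = (j**2 - 7*j) - 50 = -50 + j**2 - 7*j)
t(6)*520 = (-50 + 6**2 - 7*6)*520 = (-50 + 36 - 42)*520 = -56*520 = -29120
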